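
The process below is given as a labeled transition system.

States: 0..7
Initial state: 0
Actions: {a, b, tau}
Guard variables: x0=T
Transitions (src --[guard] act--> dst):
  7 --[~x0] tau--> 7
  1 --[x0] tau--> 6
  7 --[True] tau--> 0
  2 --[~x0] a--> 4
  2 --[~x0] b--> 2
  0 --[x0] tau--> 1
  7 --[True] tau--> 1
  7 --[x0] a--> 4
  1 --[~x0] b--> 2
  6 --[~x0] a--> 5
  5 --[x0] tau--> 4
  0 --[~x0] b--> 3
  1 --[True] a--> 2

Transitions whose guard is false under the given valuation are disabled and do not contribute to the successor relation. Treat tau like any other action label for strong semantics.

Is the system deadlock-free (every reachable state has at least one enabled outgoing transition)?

R = {0,1,2,6}
  0: tau→1  [deg 1]
  1: a→2  tau→6  [deg 2]
  2: ∅  [STUCK]
  6: ∅  [STUCK]
Path to 2: tau·a

Answer: DEADLOCK at state 2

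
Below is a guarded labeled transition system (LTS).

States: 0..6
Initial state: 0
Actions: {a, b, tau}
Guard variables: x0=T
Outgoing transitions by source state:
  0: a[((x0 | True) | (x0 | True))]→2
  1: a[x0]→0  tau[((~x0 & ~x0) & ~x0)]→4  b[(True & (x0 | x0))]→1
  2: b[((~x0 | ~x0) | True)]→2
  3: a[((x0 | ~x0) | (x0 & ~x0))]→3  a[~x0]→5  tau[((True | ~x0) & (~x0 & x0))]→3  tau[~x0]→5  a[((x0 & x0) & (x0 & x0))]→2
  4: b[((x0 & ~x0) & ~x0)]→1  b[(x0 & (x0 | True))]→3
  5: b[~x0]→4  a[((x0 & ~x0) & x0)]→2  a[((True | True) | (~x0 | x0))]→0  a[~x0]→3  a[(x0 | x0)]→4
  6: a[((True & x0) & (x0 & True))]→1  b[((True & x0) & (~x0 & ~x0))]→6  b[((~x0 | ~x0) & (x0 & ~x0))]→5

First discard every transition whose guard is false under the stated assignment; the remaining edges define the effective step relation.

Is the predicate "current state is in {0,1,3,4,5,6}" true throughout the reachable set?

Allowed set {0,1,3,4,5,6}
Reachable = {0,2}
  0: ok
  2: VIOLATES
witness against invariant: a → 2

Answer: INVARIANT VIOLATED at state 2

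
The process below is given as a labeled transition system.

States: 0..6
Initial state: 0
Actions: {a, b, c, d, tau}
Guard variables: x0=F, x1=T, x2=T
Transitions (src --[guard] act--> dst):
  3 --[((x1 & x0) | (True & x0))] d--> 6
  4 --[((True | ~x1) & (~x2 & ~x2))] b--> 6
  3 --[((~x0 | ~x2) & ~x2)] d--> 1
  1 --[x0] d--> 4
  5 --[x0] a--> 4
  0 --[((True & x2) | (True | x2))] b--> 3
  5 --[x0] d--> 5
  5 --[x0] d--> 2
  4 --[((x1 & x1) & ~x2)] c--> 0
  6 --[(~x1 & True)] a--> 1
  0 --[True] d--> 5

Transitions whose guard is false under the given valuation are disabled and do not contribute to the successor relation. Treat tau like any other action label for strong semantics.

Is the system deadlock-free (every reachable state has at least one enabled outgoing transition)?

Answer: DEADLOCK at state 3

Trace:
Reach set: {0,3,5}
  0: b→3  d→5  [deg 2]
  3: ∅  [deadlock]
  5: ∅  [deadlock]
trace reaching 3: b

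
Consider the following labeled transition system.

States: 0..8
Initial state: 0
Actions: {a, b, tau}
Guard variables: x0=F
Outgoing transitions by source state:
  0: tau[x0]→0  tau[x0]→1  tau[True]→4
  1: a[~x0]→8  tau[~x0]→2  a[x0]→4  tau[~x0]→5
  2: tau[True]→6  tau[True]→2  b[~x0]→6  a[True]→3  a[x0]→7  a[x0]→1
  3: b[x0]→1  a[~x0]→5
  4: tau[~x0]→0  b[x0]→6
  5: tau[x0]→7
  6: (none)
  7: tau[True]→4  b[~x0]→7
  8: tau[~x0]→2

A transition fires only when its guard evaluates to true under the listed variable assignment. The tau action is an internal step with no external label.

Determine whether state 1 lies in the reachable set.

Answer: UNREACHABLE

Analysis:
After dropping false guards: 13 live edges.
depth 0: {0}
depth 1: {4}  now seen {0,4}
R = {0,4}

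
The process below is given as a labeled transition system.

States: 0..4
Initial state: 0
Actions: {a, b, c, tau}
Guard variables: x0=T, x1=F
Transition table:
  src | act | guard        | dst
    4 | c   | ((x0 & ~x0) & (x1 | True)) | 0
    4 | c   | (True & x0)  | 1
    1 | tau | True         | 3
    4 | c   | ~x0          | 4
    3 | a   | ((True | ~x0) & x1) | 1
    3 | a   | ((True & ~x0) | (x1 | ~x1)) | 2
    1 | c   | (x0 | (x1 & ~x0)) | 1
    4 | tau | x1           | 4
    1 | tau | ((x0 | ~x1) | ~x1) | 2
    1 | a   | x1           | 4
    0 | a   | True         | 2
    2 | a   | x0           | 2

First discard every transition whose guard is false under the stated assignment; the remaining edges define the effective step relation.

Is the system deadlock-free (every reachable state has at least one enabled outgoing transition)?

Reachable = {0,2}
  0: a→2  [1 exit(s)]
  2: a→2  [1 exit(s)]

Answer: DEADLOCK-FREE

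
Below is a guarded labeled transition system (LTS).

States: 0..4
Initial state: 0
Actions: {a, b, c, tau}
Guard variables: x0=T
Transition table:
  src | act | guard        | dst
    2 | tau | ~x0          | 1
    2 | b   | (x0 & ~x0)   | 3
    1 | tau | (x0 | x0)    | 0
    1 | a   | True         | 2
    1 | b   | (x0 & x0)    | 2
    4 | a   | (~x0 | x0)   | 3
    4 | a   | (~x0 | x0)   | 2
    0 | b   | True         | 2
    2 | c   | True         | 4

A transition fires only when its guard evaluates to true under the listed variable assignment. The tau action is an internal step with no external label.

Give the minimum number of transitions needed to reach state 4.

Breadth-first toward 4:
  L0 = {0}
  L1 = {2}
  L2 = {4}
4 enters at depth 2; path b·c

Answer: 2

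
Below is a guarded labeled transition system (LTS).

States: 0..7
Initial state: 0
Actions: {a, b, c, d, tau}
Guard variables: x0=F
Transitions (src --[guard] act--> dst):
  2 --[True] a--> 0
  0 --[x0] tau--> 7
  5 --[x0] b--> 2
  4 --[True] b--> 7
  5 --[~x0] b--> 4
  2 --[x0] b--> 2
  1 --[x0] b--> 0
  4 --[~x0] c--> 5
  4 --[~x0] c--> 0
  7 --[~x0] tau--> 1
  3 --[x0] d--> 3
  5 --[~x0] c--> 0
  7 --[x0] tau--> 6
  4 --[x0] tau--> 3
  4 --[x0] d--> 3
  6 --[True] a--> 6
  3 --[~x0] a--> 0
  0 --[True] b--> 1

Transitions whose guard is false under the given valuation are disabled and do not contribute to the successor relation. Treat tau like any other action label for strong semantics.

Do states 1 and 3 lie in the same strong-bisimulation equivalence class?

Refine partition for ~:
  P[0] = {{0,1,2,3,4,5,6,7}}
  P[1] = {{0},{1},{2,3,6},{4,5},{7}}
  P[2] = {{0},{1},{2,3},{4},{5},{6},{7}}
7 equivalence class(es) (converged in 3)
class of 1: {1}; class of 3: {2,3}

Answer: NOT BISIMILAR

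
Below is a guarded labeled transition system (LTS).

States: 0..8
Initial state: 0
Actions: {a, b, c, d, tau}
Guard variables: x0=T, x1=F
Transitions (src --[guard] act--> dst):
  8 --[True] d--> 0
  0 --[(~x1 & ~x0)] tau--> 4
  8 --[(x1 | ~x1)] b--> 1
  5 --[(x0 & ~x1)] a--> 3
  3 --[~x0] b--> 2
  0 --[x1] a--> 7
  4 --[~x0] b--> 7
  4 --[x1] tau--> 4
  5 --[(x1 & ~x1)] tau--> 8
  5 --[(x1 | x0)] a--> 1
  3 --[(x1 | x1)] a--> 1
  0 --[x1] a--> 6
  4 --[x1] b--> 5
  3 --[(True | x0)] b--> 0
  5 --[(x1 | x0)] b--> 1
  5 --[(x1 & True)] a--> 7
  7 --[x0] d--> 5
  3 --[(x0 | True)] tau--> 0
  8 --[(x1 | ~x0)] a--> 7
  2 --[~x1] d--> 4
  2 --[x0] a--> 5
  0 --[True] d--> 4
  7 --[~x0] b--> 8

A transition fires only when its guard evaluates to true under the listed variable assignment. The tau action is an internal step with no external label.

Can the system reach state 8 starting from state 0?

11 transition(s) survive guard evaluation.
L0 = {0}
L1 = {4}  now seen {0,4}
Reach set: {0,4}

Answer: UNREACHABLE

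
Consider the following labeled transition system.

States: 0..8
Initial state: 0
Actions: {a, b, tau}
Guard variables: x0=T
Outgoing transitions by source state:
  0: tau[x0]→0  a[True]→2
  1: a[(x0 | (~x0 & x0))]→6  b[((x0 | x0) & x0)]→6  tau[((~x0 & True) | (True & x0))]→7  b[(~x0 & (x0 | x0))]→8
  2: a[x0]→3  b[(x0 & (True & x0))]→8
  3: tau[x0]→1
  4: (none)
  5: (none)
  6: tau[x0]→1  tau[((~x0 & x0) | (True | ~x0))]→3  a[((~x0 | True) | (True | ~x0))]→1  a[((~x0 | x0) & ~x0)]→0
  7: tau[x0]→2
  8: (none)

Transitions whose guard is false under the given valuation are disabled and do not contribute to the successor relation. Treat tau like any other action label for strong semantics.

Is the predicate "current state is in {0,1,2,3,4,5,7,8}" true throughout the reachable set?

Answer: INVARIANT VIOLATED at state 6

Working:
Inv-set: {0,1,2,3,4,5,7,8}
Reach set: {0,1,2,3,6,7,8}
  0: ok
  1: ok
  2: ok
  3: ok
  6: ✗ unsafe
  7: ok
  8: ok
counterexample path to 6: a·a·tau·a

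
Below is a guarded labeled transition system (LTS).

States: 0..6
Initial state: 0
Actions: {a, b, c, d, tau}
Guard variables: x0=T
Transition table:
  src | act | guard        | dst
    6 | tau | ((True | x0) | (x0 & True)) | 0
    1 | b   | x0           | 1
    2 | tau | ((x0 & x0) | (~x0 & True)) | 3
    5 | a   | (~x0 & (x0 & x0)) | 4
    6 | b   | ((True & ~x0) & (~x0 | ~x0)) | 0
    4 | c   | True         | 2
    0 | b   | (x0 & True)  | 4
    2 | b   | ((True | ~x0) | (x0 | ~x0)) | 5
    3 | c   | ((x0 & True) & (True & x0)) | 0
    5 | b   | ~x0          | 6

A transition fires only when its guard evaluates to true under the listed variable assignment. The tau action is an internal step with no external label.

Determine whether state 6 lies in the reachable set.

After dropping false guards: 7 live edges.
depth 0: {0}
depth 1: {4}  cumulative {0,4}
depth 2: {2}  cumulative {0,2,4}
depth 3: {3,5}  cumulative {0,2,3,4,5}
Reach set: {0,2,3,4,5}

Answer: UNREACHABLE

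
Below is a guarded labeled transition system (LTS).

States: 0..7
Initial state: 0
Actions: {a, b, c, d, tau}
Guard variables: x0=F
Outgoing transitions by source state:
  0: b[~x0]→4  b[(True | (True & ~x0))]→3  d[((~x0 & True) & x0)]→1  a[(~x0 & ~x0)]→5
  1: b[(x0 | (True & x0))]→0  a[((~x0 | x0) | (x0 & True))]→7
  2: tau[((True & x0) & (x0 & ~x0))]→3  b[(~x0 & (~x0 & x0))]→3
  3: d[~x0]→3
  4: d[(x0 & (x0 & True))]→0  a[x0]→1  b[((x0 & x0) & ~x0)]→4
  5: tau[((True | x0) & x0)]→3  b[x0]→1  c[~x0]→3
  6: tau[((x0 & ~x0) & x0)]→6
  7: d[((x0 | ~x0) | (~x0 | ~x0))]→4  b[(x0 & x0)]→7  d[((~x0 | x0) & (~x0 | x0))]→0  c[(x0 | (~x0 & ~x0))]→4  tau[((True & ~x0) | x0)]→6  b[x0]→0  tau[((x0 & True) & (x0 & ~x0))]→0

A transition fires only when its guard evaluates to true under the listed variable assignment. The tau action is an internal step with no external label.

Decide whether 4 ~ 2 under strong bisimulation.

Answer: BISIMILAR

Analysis:
Refine partition for ~:
  P[0] = {{0,1,2,3,4,5,6,7}}
  P[1] = {{0},{1},{2,4,6},{3},{5},{7}}
Fixed point at round 2; 6 class(es).
4∈{2,4,6}, 2∈{2,4,6}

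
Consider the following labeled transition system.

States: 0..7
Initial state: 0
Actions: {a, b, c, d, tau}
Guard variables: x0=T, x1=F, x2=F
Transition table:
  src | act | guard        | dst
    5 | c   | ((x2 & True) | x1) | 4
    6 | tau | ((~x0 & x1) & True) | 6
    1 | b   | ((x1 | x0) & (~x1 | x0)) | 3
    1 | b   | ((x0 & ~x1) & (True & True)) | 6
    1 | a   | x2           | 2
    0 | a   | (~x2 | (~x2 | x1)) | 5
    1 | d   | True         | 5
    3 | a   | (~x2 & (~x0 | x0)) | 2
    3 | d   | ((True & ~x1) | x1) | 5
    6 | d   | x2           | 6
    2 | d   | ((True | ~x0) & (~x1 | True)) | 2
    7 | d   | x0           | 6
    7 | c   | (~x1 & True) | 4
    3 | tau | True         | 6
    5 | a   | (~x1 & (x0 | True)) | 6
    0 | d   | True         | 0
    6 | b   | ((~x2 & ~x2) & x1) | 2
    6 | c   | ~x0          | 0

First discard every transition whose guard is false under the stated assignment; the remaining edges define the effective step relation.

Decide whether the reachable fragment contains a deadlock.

Reach set: {0,5,6}
  0: a→5  d→0  [2 exit(s)]
  5: a→6  [1 exit(s)]
  6: ∅  [no exit]
trace reaching 6: a·a

Answer: DEADLOCK at state 6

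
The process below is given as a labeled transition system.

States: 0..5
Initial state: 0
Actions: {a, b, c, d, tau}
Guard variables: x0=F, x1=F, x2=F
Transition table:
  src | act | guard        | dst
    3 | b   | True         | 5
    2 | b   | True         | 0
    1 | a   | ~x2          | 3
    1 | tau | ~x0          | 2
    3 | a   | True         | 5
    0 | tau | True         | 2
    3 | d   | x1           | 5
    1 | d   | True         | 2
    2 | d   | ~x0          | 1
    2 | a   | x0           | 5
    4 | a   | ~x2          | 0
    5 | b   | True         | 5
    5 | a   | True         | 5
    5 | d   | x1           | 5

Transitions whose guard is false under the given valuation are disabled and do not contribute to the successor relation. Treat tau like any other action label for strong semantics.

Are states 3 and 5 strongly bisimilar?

Answer: BISIMILAR

Analysis:
Refine partition for ~:
  π0 = {{0,1,2,3,4,5}}
  π1 = {{0},{1},{2},{3,5},{4}}
5 equivalence class(es) (converged in 2)
3∈{3,5}, 5∈{3,5}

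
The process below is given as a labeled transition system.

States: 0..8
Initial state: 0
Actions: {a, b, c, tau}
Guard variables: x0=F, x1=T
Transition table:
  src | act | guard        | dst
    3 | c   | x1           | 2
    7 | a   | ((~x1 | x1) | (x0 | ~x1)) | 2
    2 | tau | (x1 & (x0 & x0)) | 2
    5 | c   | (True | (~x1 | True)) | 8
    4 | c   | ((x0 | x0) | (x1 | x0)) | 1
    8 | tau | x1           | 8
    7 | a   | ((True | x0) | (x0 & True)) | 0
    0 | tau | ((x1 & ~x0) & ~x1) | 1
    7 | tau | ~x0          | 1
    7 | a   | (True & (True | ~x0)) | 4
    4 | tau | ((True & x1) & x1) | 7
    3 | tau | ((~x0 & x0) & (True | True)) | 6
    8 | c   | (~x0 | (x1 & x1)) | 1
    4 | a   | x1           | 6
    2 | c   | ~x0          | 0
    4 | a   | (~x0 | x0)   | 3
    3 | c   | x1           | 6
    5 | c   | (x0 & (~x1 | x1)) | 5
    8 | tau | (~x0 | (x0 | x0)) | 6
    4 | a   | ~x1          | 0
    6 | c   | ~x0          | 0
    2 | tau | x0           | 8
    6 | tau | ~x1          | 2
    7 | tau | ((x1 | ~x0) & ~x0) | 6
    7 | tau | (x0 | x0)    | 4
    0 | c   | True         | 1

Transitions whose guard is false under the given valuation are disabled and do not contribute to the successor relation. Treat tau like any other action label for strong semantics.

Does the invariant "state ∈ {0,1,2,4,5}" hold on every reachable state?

Allowed set {0,1,2,4,5}
R = {0,1}
  0: ✓
  1: ✓

Answer: INVARIANT HOLDS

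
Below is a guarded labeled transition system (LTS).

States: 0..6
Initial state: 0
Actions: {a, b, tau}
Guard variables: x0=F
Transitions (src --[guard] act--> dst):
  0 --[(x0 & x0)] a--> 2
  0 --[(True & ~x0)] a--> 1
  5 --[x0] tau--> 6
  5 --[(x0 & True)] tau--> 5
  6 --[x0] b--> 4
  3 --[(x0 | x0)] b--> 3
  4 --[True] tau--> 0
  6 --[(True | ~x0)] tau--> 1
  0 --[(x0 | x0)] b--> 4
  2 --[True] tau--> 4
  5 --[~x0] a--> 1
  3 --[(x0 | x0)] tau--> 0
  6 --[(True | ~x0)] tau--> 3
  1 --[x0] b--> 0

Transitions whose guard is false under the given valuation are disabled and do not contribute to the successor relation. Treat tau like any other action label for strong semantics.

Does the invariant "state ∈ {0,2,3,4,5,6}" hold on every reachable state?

Safe = {0,2,3,4,5,6}
Reachable = {0,1}
  0: ok
  1: ✗ unsafe
counterexample path to 1: a

Answer: INVARIANT VIOLATED at state 1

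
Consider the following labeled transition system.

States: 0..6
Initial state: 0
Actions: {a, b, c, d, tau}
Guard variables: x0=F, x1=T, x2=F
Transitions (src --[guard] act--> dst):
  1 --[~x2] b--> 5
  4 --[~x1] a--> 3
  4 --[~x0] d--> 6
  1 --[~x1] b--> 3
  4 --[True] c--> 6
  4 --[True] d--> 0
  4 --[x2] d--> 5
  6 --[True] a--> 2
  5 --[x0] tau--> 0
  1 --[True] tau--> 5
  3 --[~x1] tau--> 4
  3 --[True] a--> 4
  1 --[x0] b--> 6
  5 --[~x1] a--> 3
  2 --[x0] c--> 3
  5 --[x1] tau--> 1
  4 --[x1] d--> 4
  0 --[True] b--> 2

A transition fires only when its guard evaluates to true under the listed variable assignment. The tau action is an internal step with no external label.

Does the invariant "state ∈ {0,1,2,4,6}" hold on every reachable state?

Answer: INVARIANT HOLDS

Trace:
Inv-set: {0,1,2,4,6}
R = {0,2}
  0: safe
  2: safe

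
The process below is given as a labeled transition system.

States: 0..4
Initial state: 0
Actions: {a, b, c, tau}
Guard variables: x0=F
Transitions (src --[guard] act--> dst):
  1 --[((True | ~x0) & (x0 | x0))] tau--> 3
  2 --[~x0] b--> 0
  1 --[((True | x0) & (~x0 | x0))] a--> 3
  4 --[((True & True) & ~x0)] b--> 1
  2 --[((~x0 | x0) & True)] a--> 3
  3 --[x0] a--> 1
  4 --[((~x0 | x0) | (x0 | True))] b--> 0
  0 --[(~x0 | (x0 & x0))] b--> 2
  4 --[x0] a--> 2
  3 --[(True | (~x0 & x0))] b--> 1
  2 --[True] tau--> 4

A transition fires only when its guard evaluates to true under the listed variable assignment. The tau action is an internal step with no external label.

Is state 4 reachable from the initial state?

Answer: REACHABLE

Analysis:
Guard filter leaves 8 enabled edge(s).
depth 0: {0}
depth 1: {2}  total {0,2}
depth 2: {3,4}  total {0,2,3,4}
depth 3: {1}  total {0,1,2,3,4}
R = {0,1,2,3,4}
Path to 4: b·tau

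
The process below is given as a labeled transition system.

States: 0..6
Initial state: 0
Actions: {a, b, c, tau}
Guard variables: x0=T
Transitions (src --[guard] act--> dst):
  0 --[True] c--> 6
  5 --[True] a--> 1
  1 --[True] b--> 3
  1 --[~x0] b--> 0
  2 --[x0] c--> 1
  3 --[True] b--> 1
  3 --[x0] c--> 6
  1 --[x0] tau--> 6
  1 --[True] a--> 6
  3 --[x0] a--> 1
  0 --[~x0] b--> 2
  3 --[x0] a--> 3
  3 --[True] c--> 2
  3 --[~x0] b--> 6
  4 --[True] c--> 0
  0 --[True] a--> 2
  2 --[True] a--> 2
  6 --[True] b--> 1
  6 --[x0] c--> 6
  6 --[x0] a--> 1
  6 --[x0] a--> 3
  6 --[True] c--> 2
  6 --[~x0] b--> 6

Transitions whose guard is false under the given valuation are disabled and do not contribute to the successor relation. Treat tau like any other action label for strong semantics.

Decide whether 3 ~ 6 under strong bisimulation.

Bisimulation quotient by refinement:
  π0 = {{0,1,2,3,4,5,6}}
  π1 = {{0,2},{1},{3,6},{4},{5}}
  π2 = {{0},{1},{2},{3,6},{4},{5}}
Fixed point at round 3; 6 class(es).
class of 3: {3,6}; class of 6: {3,6}

Answer: BISIMILAR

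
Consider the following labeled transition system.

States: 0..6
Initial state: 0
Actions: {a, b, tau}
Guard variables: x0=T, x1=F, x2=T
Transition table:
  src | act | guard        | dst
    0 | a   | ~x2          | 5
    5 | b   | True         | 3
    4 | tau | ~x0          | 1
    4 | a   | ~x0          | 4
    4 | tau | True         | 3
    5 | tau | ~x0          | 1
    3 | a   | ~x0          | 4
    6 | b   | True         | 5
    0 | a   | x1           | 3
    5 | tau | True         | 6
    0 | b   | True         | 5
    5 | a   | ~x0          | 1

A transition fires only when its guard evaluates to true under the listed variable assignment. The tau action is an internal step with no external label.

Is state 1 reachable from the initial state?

Guard filter leaves 5 enabled edge(s).
Layer 0: {0}
Layer 1: {5}  total {0,5}
Layer 2: {3,6}  total {0,3,5,6}
R = {0,3,5,6}

Answer: UNREACHABLE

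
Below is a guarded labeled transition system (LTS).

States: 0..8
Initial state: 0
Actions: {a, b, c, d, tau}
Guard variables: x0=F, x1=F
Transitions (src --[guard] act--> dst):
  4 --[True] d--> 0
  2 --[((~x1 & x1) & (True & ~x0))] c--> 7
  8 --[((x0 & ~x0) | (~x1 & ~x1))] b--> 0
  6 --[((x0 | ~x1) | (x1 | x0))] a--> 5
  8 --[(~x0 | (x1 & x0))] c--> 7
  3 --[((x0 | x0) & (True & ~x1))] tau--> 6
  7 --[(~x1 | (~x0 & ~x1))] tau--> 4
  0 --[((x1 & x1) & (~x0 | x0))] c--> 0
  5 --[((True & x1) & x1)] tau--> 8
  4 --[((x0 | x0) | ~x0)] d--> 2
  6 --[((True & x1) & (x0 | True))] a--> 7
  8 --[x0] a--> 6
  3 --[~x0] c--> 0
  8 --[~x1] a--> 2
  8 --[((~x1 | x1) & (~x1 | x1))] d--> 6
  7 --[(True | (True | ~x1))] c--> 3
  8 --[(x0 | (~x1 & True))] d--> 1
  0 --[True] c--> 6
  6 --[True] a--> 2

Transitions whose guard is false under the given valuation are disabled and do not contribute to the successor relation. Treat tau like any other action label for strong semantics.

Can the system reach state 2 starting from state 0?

Answer: REACHABLE

Analysis:
Guard filter leaves 13 enabled edge(s).
L0 = {0}
L1 = {6}  total {0,6}
L2 = {2,5}  total {0,2,5,6}
Reach set: {0,2,5,6}
Path to 2: c·a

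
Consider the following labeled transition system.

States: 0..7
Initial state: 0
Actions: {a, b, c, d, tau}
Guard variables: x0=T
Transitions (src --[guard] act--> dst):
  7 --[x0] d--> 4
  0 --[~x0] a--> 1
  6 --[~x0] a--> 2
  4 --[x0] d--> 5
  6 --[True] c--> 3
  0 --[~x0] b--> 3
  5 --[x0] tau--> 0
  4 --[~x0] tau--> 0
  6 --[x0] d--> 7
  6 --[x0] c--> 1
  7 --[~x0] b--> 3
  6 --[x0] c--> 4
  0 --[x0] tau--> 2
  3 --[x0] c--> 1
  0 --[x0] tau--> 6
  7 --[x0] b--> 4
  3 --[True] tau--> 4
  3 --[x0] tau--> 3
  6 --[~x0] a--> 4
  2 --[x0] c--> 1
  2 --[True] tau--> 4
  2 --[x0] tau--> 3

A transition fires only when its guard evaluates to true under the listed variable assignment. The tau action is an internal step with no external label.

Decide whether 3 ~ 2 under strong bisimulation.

Compute ~ classes (split until stable):
  π0 = {{0,1,2,3,4,5,6,7}}
  π1 = {{0,5},{1},{2,3},{4},{6},{7}}
  π2 = {{0},{1},{2,3},{4},{5},{6},{7}}
7 equivalence class(es) (converged in 3)
3∈{2,3}, 2∈{2,3}

Answer: BISIMILAR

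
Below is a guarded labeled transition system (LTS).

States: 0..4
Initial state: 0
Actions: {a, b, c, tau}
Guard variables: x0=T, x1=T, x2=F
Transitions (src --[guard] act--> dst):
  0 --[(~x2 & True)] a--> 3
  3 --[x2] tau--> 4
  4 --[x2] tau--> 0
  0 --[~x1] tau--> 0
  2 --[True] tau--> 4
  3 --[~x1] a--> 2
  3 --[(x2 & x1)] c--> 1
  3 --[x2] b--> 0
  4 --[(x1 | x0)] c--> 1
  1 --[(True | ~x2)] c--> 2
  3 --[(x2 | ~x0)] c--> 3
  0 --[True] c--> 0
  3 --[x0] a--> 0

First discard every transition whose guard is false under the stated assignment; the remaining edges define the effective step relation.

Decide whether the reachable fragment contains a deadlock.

Answer: DEADLOCK-FREE

Analysis:
R = {0,3}
  0: a→3  c→0  [2 exit(s)]
  3: a→0  [1 exit(s)]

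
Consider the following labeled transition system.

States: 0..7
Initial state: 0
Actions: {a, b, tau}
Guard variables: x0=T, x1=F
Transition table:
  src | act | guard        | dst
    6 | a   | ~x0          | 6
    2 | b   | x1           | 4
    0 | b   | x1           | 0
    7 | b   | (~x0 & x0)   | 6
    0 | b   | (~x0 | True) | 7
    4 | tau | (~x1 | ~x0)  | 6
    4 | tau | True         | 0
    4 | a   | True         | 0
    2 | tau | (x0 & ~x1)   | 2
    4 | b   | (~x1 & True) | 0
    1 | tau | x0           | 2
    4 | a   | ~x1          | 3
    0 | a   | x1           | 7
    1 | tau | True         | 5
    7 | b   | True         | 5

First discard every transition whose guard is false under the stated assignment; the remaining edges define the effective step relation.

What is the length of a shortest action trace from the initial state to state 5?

Answer: 2

Trace:
Layered search for 5:
  L0 = {0}
  L1 = {7}
  L2 = {5}
5 enters at depth 2; path b·b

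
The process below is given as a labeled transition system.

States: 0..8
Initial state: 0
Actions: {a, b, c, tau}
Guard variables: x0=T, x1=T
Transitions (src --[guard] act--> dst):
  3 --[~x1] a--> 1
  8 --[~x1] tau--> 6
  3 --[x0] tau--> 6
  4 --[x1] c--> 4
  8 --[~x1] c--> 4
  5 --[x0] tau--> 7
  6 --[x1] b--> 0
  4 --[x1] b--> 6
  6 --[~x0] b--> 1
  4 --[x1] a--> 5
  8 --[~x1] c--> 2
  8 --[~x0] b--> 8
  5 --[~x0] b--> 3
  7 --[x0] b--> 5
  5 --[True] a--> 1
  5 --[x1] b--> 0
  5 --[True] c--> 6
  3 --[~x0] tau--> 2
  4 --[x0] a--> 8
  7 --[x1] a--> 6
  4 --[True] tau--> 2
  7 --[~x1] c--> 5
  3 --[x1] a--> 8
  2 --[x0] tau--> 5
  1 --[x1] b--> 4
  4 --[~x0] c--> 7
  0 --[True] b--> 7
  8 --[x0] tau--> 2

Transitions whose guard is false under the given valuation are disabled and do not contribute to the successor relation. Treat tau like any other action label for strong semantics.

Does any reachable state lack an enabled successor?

R = {0,1,2,4,5,6,7,8}
  0: b→7  [deg 1]
  1: b→4  [deg 1]
  2: tau→5  [deg 1]
  4: a→5  a→8  b→6  c→4  tau→2  [deg 5]
  5: a→1  b→0  c→6  tau→7  [deg 4]
  6: b→0  [deg 1]
  7: a→6  b→5  [deg 2]
  8: tau→2  [deg 1]

Answer: DEADLOCK-FREE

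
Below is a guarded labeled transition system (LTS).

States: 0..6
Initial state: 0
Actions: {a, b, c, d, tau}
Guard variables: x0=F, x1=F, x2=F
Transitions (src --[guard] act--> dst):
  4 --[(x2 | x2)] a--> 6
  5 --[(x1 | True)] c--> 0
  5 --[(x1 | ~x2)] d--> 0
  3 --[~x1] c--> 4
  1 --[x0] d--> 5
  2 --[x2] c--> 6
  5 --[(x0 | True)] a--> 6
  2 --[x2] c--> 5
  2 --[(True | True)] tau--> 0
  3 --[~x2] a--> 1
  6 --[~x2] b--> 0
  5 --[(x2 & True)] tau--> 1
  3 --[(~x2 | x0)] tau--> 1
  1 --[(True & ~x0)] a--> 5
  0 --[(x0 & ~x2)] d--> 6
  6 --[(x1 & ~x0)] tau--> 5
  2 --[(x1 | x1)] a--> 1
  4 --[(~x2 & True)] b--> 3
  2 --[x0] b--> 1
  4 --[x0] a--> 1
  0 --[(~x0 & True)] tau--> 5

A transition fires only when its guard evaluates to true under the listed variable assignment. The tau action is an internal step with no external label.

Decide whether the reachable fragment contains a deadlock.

Answer: DEADLOCK-FREE

Trace:
R = {0,5,6}
  0: tau→5  [deg 1]
  5: a→6  c→0  d→0  [deg 3]
  6: b→0  [deg 1]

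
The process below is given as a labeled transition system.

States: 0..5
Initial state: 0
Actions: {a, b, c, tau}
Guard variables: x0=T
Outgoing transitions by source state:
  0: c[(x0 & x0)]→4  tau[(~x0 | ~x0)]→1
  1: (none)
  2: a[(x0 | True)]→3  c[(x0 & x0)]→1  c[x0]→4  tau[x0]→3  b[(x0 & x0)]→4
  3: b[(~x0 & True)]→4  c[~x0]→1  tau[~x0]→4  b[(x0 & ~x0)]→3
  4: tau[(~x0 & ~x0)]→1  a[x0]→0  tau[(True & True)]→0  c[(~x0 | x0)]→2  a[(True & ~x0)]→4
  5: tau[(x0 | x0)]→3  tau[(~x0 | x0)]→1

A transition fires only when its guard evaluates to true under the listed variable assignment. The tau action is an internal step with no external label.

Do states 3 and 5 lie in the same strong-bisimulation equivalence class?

Answer: NOT BISIMILAR

Analysis:
Bisimulation quotient by refinement:
  P[0] = {{0,1,2,3,4,5}}
  P[1] = {{0},{1,3},{2},{4},{5}}
5 equivalence class(es) (converged in 2)
class of 3: {1,3}; class of 5: {5}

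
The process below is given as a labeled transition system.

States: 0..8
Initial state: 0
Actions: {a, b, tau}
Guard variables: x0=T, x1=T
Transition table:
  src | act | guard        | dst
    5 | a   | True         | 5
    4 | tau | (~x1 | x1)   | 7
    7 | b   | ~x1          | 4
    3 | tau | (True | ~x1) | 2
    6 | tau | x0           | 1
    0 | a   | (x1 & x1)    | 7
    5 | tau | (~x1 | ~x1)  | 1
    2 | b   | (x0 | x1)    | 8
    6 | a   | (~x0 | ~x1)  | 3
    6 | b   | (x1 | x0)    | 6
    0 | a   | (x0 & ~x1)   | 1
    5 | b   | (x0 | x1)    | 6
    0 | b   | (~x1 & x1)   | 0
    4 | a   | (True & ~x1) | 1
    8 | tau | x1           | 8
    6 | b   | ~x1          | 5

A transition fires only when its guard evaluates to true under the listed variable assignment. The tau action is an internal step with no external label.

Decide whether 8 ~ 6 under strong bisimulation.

Refine partition for ~:
  round 0: {{0,1,2,3,4,5,6,7,8}}
  round 1: {{0},{1,7},{2},{3,4,8},{5},{6}}
  round 2: {{0},{1,7},{2},{3},{4},{5},{6},{8}}
Fixed point at round 3; 8 class(es).
8∈{8}, 6∈{6}

Answer: NOT BISIMILAR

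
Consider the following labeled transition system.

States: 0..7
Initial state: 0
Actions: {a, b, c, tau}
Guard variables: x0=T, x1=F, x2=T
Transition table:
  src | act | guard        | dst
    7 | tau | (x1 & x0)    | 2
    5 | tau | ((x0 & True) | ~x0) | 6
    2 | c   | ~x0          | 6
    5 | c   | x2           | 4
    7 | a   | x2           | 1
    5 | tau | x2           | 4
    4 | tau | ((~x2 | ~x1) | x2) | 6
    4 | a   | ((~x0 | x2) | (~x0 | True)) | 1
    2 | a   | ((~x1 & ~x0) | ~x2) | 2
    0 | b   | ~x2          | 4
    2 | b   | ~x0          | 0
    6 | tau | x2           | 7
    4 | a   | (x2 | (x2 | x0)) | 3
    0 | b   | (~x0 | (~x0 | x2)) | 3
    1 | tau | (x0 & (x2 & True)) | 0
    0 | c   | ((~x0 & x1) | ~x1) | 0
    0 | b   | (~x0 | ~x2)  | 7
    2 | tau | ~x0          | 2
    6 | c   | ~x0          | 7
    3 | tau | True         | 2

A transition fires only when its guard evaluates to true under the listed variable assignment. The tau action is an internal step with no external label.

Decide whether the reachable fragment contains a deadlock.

R = {0,2,3}
  0: b→3  c→0  [2 exit(s)]
  2: ∅  [no exit]
  3: tau→2  [1 exit(s)]
Path to 2: b·tau

Answer: DEADLOCK at state 2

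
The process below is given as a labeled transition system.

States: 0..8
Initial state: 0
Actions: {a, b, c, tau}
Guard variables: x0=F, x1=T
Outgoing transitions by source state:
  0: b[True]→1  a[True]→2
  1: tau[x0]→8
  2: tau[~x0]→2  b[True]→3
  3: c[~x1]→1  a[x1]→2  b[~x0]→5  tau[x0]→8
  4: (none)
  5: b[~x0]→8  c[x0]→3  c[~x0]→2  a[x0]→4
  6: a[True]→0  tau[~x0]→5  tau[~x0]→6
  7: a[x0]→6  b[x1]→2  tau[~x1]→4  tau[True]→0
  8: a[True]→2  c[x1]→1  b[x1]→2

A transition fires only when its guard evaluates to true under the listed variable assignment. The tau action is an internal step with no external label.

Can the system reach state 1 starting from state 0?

Answer: REACHABLE

Analysis:
Guard filter leaves 16 enabled edge(s).
depth 0: {0}
depth 1: {1,2}  cumulative {0,1,2}
depth 2: {3}  cumulative {0,1,2,3}
depth 3: {5}  cumulative {0,1,2,3,5}
depth 4: {8}  cumulative {0,1,2,3,5,8}
R = {0,1,2,3,5,8}
trace reaching 1: b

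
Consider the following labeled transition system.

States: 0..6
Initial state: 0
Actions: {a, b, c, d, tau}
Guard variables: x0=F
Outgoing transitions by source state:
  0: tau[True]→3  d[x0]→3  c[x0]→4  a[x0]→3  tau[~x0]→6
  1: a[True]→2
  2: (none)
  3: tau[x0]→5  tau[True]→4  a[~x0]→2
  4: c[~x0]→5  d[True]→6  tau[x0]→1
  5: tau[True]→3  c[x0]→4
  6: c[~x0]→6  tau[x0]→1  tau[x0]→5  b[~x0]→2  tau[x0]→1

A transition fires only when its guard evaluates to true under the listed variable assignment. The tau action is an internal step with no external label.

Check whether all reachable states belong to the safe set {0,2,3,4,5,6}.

Answer: INVARIANT HOLDS

Working:
Safe = {0,2,3,4,5,6}
R = {0,2,3,4,5,6}
  0: ok
  2: ok
  3: ok
  4: ok
  5: ok
  6: ok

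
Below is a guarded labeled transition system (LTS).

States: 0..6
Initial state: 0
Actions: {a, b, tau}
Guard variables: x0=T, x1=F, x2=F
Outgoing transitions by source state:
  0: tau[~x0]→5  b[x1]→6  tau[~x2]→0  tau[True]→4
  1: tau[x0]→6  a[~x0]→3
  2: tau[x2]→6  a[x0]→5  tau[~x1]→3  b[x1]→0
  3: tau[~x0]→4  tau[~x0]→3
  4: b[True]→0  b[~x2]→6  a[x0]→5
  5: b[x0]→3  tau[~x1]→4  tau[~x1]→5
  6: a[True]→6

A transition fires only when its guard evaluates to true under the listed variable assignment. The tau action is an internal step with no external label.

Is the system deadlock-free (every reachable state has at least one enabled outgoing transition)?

Answer: DEADLOCK at state 3

Working:
Reach set: {0,3,4,5,6}
  0: tau→0  tau→4  [deg 2]
  3: ∅  [STUCK]
  4: a→5  b→0  b→6  [deg 3]
  5: b→3  tau→4  tau→5  [deg 3]
  6: a→6  [deg 1]
trace reaching 3: tau·a·b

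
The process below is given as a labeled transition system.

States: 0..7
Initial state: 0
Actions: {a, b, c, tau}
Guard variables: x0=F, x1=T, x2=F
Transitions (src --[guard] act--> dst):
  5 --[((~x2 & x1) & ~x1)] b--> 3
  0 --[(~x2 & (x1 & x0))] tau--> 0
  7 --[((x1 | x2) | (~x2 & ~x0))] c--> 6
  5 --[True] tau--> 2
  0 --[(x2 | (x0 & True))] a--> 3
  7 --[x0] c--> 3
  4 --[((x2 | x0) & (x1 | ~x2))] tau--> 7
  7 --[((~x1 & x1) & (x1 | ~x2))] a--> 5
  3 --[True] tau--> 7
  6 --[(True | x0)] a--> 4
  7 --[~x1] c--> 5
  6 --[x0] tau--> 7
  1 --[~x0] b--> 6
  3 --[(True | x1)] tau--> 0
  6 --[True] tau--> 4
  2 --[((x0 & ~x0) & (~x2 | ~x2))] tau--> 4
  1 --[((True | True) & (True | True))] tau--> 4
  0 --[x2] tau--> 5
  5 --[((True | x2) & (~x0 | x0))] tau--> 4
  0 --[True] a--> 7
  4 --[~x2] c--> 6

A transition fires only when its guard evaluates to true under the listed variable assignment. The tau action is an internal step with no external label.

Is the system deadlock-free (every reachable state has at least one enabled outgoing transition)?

Answer: DEADLOCK-FREE

Working:
Reach set: {0,4,6,7}
  0: a→7  [1 out]
  4: c→6  [1 out]
  6: a→4  tau→4  [2 out]
  7: c→6  [1 out]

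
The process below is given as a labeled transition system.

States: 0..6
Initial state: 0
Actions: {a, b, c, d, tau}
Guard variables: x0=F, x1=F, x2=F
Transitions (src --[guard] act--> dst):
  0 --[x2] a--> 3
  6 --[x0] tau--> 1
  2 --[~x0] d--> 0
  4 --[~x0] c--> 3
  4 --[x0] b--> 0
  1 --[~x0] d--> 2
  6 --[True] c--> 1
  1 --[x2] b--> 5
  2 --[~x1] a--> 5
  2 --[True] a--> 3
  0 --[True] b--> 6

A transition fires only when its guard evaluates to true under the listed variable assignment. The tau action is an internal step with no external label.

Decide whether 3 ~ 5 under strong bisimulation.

Answer: BISIMILAR

Working:
Bisimulation quotient by refinement:
  π0 = {{0,1,2,3,4,5,6}}
  π1 = {{0},{1},{2},{3,5},{4,6}}
  π2 = {{0},{1},{2},{3,5},{4},{6}}
stable after 3 split(s): 6 block(s)
3∈{3,5}, 5∈{3,5}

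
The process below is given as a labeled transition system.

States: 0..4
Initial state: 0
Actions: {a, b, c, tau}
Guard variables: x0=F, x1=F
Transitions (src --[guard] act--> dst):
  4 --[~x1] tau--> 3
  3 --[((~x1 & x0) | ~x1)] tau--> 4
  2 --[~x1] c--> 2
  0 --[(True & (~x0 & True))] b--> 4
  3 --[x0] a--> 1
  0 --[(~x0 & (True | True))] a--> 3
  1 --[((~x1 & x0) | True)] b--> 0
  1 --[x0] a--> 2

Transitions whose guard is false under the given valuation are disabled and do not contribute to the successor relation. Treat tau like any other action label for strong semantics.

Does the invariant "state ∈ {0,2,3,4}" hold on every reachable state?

Answer: INVARIANT HOLDS

Analysis:
Safe = {0,2,3,4}
R = {0,3,4}
  0: ok
  3: ok
  4: ok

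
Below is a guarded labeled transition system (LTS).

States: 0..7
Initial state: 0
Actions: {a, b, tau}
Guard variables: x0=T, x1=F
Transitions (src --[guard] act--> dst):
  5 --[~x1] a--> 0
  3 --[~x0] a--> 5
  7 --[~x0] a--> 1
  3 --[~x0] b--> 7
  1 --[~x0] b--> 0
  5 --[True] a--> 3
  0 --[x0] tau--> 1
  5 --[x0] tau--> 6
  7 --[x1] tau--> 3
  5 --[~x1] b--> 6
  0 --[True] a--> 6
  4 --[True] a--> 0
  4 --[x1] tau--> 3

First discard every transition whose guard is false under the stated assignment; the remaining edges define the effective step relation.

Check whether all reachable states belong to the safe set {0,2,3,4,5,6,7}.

Answer: INVARIANT VIOLATED at state 1

Analysis:
Inv-set: {0,2,3,4,5,6,7}
Reach set: {0,1,6}
  0: ✓
  1: ✗ unsafe
  6: ✓
counterexample path to 1: tau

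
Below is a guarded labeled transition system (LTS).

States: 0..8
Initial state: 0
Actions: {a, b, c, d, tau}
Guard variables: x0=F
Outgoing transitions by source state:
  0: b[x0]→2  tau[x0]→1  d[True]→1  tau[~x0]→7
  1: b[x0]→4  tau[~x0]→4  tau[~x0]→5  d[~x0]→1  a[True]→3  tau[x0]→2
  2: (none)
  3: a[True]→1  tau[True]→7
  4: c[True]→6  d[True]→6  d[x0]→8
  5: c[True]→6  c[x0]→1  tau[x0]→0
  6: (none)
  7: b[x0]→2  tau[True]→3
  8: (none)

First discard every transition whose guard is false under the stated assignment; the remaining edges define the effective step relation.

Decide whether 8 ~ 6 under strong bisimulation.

Answer: BISIMILAR

Trace:
Bisimulation quotient by refinement:
  π0 = {{0,1,2,3,4,5,6,7,8}}
  π1 = {{0},{1},{2,6,8},{3},{4},{5},{7}}
stable after 2 split(s): 7 block(s)
class of 8: {2,6,8}; class of 6: {2,6,8}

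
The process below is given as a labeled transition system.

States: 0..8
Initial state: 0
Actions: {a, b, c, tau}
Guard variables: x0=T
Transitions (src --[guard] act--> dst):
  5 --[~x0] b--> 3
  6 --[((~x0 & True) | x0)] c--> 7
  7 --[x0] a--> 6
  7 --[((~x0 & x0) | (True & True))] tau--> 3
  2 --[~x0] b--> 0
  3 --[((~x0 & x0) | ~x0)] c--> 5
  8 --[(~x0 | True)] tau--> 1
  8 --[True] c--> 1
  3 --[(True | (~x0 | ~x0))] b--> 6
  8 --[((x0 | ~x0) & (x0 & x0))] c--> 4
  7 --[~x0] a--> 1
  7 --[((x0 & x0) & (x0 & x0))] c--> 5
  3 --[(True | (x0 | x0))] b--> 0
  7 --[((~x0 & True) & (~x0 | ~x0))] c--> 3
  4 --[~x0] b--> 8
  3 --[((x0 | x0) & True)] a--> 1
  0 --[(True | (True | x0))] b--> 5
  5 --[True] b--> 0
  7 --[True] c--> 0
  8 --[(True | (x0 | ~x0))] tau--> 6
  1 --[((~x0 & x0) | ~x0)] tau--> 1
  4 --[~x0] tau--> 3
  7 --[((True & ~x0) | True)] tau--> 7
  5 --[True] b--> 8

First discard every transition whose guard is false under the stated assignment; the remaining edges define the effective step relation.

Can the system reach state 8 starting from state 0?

Guard filter leaves 16 enabled edge(s).
L0 = {0}
L1 = {5}  cumulative {0,5}
L2 = {8}  cumulative {0,5,8}
L3 = {1,4,6}  cumulative {0,1,4,5,6,8}
L4 = {7}  cumulative {0,1,4,5,6,7,8}
L5 = {3}  cumulative {0,1,3,4,5,6,7,8}
Reachable = {0,1,3,4,5,6,7,8}
Path to 8: b·b

Answer: REACHABLE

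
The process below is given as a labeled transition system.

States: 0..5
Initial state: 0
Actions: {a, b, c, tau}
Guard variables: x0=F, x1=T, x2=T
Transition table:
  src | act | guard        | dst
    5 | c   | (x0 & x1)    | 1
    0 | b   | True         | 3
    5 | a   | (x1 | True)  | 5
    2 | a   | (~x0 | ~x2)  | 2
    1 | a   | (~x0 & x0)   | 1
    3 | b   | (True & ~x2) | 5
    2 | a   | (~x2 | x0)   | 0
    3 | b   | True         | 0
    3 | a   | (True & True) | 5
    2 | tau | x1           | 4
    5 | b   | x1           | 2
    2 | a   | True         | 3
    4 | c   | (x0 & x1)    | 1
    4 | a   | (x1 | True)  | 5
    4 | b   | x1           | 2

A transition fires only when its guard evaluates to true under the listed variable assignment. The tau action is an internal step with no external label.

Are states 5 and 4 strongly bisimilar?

Compute ~ classes (split until stable):
  π0 = {{0,1,2,3,4,5}}
  π1 = {{0},{1},{2},{3,4,5}}
  π2 = {{0},{1},{2},{3},{4,5}}
Fixed point at round 3; 5 class(es).
[5]={4,5}  [4]={4,5}

Answer: BISIMILAR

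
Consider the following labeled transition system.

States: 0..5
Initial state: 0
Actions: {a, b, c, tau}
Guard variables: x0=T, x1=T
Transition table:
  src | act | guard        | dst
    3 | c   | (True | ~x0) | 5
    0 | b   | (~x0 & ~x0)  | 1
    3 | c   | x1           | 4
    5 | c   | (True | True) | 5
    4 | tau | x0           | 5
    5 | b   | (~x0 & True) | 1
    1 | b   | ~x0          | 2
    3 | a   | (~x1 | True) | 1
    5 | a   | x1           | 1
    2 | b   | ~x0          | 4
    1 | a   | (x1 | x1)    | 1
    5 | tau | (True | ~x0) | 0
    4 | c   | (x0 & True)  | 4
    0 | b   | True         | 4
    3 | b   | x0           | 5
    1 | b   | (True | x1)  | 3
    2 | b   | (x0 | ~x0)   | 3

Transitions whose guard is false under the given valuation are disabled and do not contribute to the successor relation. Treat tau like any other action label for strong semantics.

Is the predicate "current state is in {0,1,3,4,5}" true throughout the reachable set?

Answer: INVARIANT HOLDS

Analysis:
Safe = {0,1,3,4,5}
R = {0,1,3,4,5}
  0: ✓
  1: ✓
  3: ✓
  4: ✓
  5: ✓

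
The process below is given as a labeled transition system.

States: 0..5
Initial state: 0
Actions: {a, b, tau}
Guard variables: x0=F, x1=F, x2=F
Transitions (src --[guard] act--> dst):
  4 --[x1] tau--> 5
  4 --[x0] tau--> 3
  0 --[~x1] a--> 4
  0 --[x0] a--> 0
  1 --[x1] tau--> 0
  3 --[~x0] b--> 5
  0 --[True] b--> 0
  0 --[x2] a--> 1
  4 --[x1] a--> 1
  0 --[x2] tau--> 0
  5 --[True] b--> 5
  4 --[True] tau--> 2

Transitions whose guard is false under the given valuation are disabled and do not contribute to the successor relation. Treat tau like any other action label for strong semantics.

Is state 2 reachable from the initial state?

Answer: REACHABLE

Working:
After dropping false guards: 5 live edges.
Layer 0: {0}
Layer 1: {4}  total {0,4}
Layer 2: {2}  total {0,2,4}
R = {0,2,4}
witness 2: a·tau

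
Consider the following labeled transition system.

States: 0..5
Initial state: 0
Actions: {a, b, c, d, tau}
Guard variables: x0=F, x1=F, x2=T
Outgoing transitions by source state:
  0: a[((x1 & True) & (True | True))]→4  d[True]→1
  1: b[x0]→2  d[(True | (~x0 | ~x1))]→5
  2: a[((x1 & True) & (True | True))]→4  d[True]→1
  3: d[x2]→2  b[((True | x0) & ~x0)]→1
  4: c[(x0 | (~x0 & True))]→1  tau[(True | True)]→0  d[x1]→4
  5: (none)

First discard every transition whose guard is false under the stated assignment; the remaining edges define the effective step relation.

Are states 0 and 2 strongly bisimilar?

Answer: BISIMILAR

Trace:
Refine partition for ~:
  P[0] = {{0,1,2,3,4,5}}
  P[1] = {{0,1,2},{3},{4},{5}}
  P[2] = {{0,2},{1},{3},{4},{5}}
stable after 3 split(s): 5 block(s)
[0]={0,2}  [2]={0,2}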